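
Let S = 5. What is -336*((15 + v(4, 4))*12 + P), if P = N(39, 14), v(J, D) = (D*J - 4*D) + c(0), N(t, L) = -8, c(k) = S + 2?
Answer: -86016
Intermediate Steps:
c(k) = 7 (c(k) = 5 + 2 = 7)
v(J, D) = 7 - 4*D + D*J (v(J, D) = (D*J - 4*D) + 7 = (-4*D + D*J) + 7 = 7 - 4*D + D*J)
P = -8
-336*((15 + v(4, 4))*12 + P) = -336*((15 + (7 - 4*4 + 4*4))*12 - 8) = -336*((15 + (7 - 16 + 16))*12 - 8) = -336*((15 + 7)*12 - 8) = -336*(22*12 - 8) = -336*(264 - 8) = -336*256 = -86016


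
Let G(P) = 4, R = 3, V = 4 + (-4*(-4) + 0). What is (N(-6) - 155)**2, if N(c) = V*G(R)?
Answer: 5625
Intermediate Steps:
V = 20 (V = 4 + (16 + 0) = 4 + 16 = 20)
N(c) = 80 (N(c) = 20*4 = 80)
(N(-6) - 155)**2 = (80 - 155)**2 = (-75)**2 = 5625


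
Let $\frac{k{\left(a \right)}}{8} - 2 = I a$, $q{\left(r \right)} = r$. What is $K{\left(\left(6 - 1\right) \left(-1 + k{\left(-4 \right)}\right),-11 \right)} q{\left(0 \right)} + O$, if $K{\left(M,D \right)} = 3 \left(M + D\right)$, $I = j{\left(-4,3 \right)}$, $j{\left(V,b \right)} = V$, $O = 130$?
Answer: $130$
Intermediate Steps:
$I = -4$
$k{\left(a \right)} = 16 - 32 a$ ($k{\left(a \right)} = 16 + 8 \left(- 4 a\right) = 16 - 32 a$)
$K{\left(M,D \right)} = 3 D + 3 M$ ($K{\left(M,D \right)} = 3 \left(D + M\right) = 3 D + 3 M$)
$K{\left(\left(6 - 1\right) \left(-1 + k{\left(-4 \right)}\right),-11 \right)} q{\left(0 \right)} + O = \left(3 \left(-11\right) + 3 \left(6 - 1\right) \left(-1 + \left(16 - -128\right)\right)\right) 0 + 130 = \left(-33 + 3 \cdot 5 \left(-1 + \left(16 + 128\right)\right)\right) 0 + 130 = \left(-33 + 3 \cdot 5 \left(-1 + 144\right)\right) 0 + 130 = \left(-33 + 3 \cdot 5 \cdot 143\right) 0 + 130 = \left(-33 + 3 \cdot 715\right) 0 + 130 = \left(-33 + 2145\right) 0 + 130 = 2112 \cdot 0 + 130 = 0 + 130 = 130$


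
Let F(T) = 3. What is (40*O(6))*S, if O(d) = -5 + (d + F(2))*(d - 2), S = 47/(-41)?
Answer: -58280/41 ≈ -1421.5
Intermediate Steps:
S = -47/41 (S = 47*(-1/41) = -47/41 ≈ -1.1463)
O(d) = -5 + (-2 + d)*(3 + d) (O(d) = -5 + (d + 3)*(d - 2) = -5 + (3 + d)*(-2 + d) = -5 + (-2 + d)*(3 + d))
(40*O(6))*S = (40*(-11 + 6 + 6²))*(-47/41) = (40*(-11 + 6 + 36))*(-47/41) = (40*31)*(-47/41) = 1240*(-47/41) = -58280/41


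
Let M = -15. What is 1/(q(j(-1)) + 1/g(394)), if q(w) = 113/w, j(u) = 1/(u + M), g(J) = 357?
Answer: -357/645455 ≈ -0.00055310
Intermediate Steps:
j(u) = 1/(-15 + u) (j(u) = 1/(u - 15) = 1/(-15 + u))
1/(q(j(-1)) + 1/g(394)) = 1/(113/(1/(-15 - 1)) + 1/357) = 1/(113/(1/(-16)) + 1/357) = 1/(113/(-1/16) + 1/357) = 1/(113*(-16) + 1/357) = 1/(-1808 + 1/357) = 1/(-645455/357) = -357/645455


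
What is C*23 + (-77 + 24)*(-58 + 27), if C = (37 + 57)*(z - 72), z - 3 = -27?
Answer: -205909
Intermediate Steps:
z = -24 (z = 3 - 27 = -24)
C = -9024 (C = (37 + 57)*(-24 - 72) = 94*(-96) = -9024)
C*23 + (-77 + 24)*(-58 + 27) = -9024*23 + (-77 + 24)*(-58 + 27) = -207552 - 53*(-31) = -207552 + 1643 = -205909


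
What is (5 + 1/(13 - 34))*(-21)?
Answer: -104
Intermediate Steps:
(5 + 1/(13 - 34))*(-21) = (5 + 1/(-21))*(-21) = (5 - 1/21)*(-21) = (104/21)*(-21) = -104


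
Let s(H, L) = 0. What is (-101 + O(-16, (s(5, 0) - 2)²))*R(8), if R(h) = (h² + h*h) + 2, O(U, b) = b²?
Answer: -11050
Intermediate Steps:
R(h) = 2 + 2*h² (R(h) = (h² + h²) + 2 = 2*h² + 2 = 2 + 2*h²)
(-101 + O(-16, (s(5, 0) - 2)²))*R(8) = (-101 + ((0 - 2)²)²)*(2 + 2*8²) = (-101 + ((-2)²)²)*(2 + 2*64) = (-101 + 4²)*(2 + 128) = (-101 + 16)*130 = -85*130 = -11050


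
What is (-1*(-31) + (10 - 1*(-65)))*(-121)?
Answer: -12826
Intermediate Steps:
(-1*(-31) + (10 - 1*(-65)))*(-121) = (31 + (10 + 65))*(-121) = (31 + 75)*(-121) = 106*(-121) = -12826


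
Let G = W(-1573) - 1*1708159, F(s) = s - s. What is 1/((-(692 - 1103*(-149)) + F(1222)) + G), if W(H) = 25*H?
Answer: -1/1912523 ≈ -5.2287e-7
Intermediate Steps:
F(s) = 0
G = -1747484 (G = 25*(-1573) - 1*1708159 = -39325 - 1708159 = -1747484)
1/((-(692 - 1103*(-149)) + F(1222)) + G) = 1/((-(692 - 1103*(-149)) + 0) - 1747484) = 1/((-(692 + 164347) + 0) - 1747484) = 1/((-1*165039 + 0) - 1747484) = 1/((-165039 + 0) - 1747484) = 1/(-165039 - 1747484) = 1/(-1912523) = -1/1912523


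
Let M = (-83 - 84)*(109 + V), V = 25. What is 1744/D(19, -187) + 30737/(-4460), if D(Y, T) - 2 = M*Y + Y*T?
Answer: -13185744461/1912149180 ≈ -6.8958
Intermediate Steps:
M = -22378 (M = (-83 - 84)*(109 + 25) = -167*134 = -22378)
D(Y, T) = 2 - 22378*Y + T*Y (D(Y, T) = 2 + (-22378*Y + Y*T) = 2 + (-22378*Y + T*Y) = 2 - 22378*Y + T*Y)
1744/D(19, -187) + 30737/(-4460) = 1744/(2 - 22378*19 - 187*19) + 30737/(-4460) = 1744/(2 - 425182 - 3553) + 30737*(-1/4460) = 1744/(-428733) - 30737/4460 = 1744*(-1/428733) - 30737/4460 = -1744/428733 - 30737/4460 = -13185744461/1912149180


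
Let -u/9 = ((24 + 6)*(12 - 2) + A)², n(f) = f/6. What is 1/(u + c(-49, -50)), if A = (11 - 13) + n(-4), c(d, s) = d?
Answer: -1/795713 ≈ -1.2567e-6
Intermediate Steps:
n(f) = f/6 (n(f) = f*(⅙) = f/6)
A = -8/3 (A = (11 - 13) + (⅙)*(-4) = -2 - ⅔ = -8/3 ≈ -2.6667)
u = -795664 (u = -9*((24 + 6)*(12 - 2) - 8/3)² = -9*(30*10 - 8/3)² = -9*(300 - 8/3)² = -9*(892/3)² = -9*795664/9 = -795664)
1/(u + c(-49, -50)) = 1/(-795664 - 49) = 1/(-795713) = -1/795713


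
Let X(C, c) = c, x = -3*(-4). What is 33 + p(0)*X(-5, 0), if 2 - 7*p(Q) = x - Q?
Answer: 33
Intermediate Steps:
x = 12
p(Q) = -10/7 + Q/7 (p(Q) = 2/7 - (12 - Q)/7 = 2/7 + (-12/7 + Q/7) = -10/7 + Q/7)
33 + p(0)*X(-5, 0) = 33 + (-10/7 + (⅐)*0)*0 = 33 + (-10/7 + 0)*0 = 33 - 10/7*0 = 33 + 0 = 33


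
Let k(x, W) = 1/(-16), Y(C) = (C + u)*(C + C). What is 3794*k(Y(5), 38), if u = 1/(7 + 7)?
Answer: -1897/8 ≈ -237.13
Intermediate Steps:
u = 1/14 ≈ 0.071429
Y(C) = 2*C*(1/14 + C) (Y(C) = (C + 1/14)*(C + C) = (1/14 + C)*(2*C) = 2*C*(1/14 + C))
k(x, W) = -1/16
3794*k(Y(5), 38) = 3794*(-1/16) = -1897/8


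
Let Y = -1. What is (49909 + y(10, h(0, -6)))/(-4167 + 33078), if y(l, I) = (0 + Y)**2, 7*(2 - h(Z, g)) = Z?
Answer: 2170/1257 ≈ 1.7263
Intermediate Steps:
h(Z, g) = 2 - Z/7
y(l, I) = 1 (y(l, I) = (0 - 1)**2 = (-1)**2 = 1)
(49909 + y(10, h(0, -6)))/(-4167 + 33078) = (49909 + 1)/(-4167 + 33078) = 49910/28911 = 49910*(1/28911) = 2170/1257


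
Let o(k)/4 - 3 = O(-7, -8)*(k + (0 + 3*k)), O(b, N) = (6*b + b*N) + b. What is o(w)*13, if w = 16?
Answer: 23452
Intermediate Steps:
O(b, N) = 7*b + N*b (O(b, N) = (6*b + N*b) + b = 7*b + N*b)
o(k) = 12 + 112*k (o(k) = 12 + 4*((-7*(7 - 8))*(k + (0 + 3*k))) = 12 + 4*((-7*(-1))*(k + 3*k)) = 12 + 4*(7*(4*k)) = 12 + 4*(28*k) = 12 + 112*k)
o(w)*13 = (12 + 112*16)*13 = (12 + 1792)*13 = 1804*13 = 23452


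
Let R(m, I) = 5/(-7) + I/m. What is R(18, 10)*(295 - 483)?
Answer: 1880/63 ≈ 29.841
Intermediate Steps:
R(m, I) = -5/7 + I/m (R(m, I) = 5*(-1/7) + I/m = -5/7 + I/m)
R(18, 10)*(295 - 483) = (-5/7 + 10/18)*(295 - 483) = (-5/7 + 10*(1/18))*(-188) = (-5/7 + 5/9)*(-188) = -10/63*(-188) = 1880/63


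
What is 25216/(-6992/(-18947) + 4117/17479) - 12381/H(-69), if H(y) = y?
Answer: 8386825108791/200217967 ≈ 41889.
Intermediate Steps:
25216/(-6992/(-18947) + 4117/17479) - 12381/H(-69) = 25216/(-6992/(-18947) + 4117/17479) - 12381/(-69) = 25216/(-6992*(-1/18947) + 4117*(1/17479)) - 12381*(-1/69) = 25216/(6992/18947 + 4117/17479) + 4127/23 = 25216/(200217967/331174613) + 4127/23 = 25216*(331174613/200217967) + 4127/23 = 8350899041408/200217967 + 4127/23 = 8386825108791/200217967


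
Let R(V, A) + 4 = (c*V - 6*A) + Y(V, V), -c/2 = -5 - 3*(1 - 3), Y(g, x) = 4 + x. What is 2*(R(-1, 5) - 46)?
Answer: -150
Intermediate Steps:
c = -2 (c = -2*(-5 - 3*(1 - 3)) = -2*(-5 - 3*(-2)) = -2*(-5 + 6) = -2*1 = -2)
R(V, A) = -V - 6*A (R(V, A) = -4 + ((-2*V - 6*A) + (4 + V)) = -4 + ((-6*A - 2*V) + (4 + V)) = -4 + (4 - V - 6*A) = -V - 6*A)
2*(R(-1, 5) - 46) = 2*((-1*(-1) - 6*5) - 46) = 2*((1 - 30) - 46) = 2*(-29 - 46) = 2*(-75) = -150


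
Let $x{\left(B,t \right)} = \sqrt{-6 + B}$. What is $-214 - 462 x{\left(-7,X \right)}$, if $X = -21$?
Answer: $-214 - 462 i \sqrt{13} \approx -214.0 - 1665.8 i$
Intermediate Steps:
$-214 - 462 x{\left(-7,X \right)} = -214 - 462 \sqrt{-6 - 7} = -214 - 462 \sqrt{-13} = -214 - 462 i \sqrt{13}$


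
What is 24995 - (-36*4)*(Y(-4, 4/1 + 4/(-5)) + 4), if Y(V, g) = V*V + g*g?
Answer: 733739/25 ≈ 29350.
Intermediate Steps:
Y(V, g) = V**2 + g**2
24995 - (-36*4)*(Y(-4, 4/1 + 4/(-5)) + 4) = 24995 - (-36*4)*(((-4)**2 + (4/1 + 4/(-5))**2) + 4) = 24995 - (-144)*((16 + (4*1 + 4*(-1/5))**2) + 4) = 24995 - (-144)*((16 + (4 - 4/5)**2) + 4) = 24995 - (-144)*((16 + (16/5)**2) + 4) = 24995 - (-144)*((16 + 256/25) + 4) = 24995 - (-144)*(656/25 + 4) = 24995 - (-144)*756/25 = 24995 - 1*(-108864/25) = 24995 + 108864/25 = 733739/25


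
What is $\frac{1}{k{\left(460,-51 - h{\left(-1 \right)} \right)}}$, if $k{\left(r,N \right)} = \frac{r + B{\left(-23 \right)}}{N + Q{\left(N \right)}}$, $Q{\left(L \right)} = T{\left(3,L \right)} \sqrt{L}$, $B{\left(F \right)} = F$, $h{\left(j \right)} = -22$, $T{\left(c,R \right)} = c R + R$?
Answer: $- \frac{29}{437} - \frac{116 i \sqrt{29}}{437} \approx -0.066362 - 1.4295 i$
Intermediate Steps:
$T{\left(c,R \right)} = R + R c$ ($T{\left(c,R \right)} = R c + R = R + R c$)
$Q{\left(L \right)} = 4 L^{\frac{3}{2}}$ ($Q{\left(L \right)} = L \left(1 + 3\right) \sqrt{L} = L 4 \sqrt{L} = 4 L \sqrt{L} = 4 L^{\frac{3}{2}}$)
$k{\left(r,N \right)} = \frac{-23 + r}{N + 4 N^{\frac{3}{2}}}$ ($k{\left(r,N \right)} = \frac{r - 23}{N + 4 N^{\frac{3}{2}}} = \frac{-23 + r}{N + 4 N^{\frac{3}{2}}}$)
$\frac{1}{k{\left(460,-51 - h{\left(-1 \right)} \right)}} = \frac{1}{\frac{1}{\left(-51 - -22\right) + 4 \left(-51 - -22\right)^{\frac{3}{2}}} \left(-23 + 460\right)} = \frac{1}{\frac{1}{\left(-51 + 22\right) + 4 \left(-51 + 22\right)^{\frac{3}{2}}} \cdot 437} = \frac{1}{\frac{1}{-29 + 4 \left(-29\right)^{\frac{3}{2}}} \cdot 437} = \frac{1}{\frac{1}{-29 + 4 \left(- 29 i \sqrt{29}\right)} 437} = \frac{1}{\frac{1}{-29 - 116 i \sqrt{29}} \cdot 437} = \frac{1}{437 \frac{1}{-29 - 116 i \sqrt{29}}} = - \frac{29}{437} - \frac{116 i \sqrt{29}}{437}$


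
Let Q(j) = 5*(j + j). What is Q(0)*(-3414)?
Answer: 0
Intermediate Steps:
Q(j) = 10*j (Q(j) = 5*(2*j) = 10*j)
Q(0)*(-3414) = (10*0)*(-3414) = 0*(-3414) = 0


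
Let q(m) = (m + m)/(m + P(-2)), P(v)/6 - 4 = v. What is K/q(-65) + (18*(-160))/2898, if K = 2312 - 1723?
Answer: 5005137/20930 ≈ 239.14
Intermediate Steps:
K = 589
P(v) = 24 + 6*v
q(m) = 2*m/(12 + m) (q(m) = (m + m)/(m + (24 + 6*(-2))) = (2*m)/(m + (24 - 12)) = (2*m)/(m + 12) = (2*m)/(12 + m) = 2*m/(12 + m))
K/q(-65) + (18*(-160))/2898 = 589/((2*(-65)/(12 - 65))) + (18*(-160))/2898 = 589/((2*(-65)/(-53))) - 2880*1/2898 = 589/((2*(-65)*(-1/53))) - 160/161 = 589/(130/53) - 160/161 = 589*(53/130) - 160/161 = 31217/130 - 160/161 = 5005137/20930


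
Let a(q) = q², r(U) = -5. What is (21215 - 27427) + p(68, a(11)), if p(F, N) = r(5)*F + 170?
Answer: -6382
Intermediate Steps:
p(F, N) = 170 - 5*F (p(F, N) = -5*F + 170 = 170 - 5*F)
(21215 - 27427) + p(68, a(11)) = (21215 - 27427) + (170 - 5*68) = -6212 + (170 - 340) = -6212 - 170 = -6382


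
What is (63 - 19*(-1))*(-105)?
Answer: -8610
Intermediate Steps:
(63 - 19*(-1))*(-105) = (63 + 19)*(-105) = 82*(-105) = -8610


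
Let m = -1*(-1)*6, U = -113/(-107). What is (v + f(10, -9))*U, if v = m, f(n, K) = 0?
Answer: 678/107 ≈ 6.3364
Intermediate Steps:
U = 113/107 (U = -113*(-1/107) = 113/107 ≈ 1.0561)
m = 6 (m = 1*6 = 6)
v = 6
(v + f(10, -9))*U = (6 + 0)*(113/107) = 6*(113/107) = 678/107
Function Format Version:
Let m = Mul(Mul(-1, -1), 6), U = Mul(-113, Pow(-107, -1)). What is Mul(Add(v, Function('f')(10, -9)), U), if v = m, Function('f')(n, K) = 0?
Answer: Rational(678, 107) ≈ 6.3364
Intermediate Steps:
U = Rational(113, 107) (U = Mul(-113, Rational(-1, 107)) = Rational(113, 107) ≈ 1.0561)
m = 6 (m = Mul(1, 6) = 6)
v = 6
Mul(Add(v, Function('f')(10, -9)), U) = Mul(Add(6, 0), Rational(113, 107)) = Mul(6, Rational(113, 107)) = Rational(678, 107)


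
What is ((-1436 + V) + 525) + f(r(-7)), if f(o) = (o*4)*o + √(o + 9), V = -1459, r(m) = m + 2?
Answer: -2268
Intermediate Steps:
r(m) = 2 + m
f(o) = √(9 + o) + 4*o² (f(o) = (4*o)*o + √(9 + o) = 4*o² + √(9 + o) = √(9 + o) + 4*o²)
((-1436 + V) + 525) + f(r(-7)) = ((-1436 - 1459) + 525) + (√(9 + (2 - 7)) + 4*(2 - 7)²) = (-2895 + 525) + (√(9 - 5) + 4*(-5)²) = -2370 + (√4 + 4*25) = -2370 + (2 + 100) = -2370 + 102 = -2268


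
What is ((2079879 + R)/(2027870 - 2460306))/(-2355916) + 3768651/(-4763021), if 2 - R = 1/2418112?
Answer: -9284165120498374203119821/11733850530306498710500352 ≈ -0.79123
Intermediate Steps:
R = 4836223/2418112 (R = 2 - 1/2418112 = 4836223/2418112 ≈ 2.0000)
((2079879 + R)/(2027870 - 2460306))/(-2355916) + 3768651/(-4763021) = ((2079879 + 4836223/2418112)/(2027870 - 2460306))/(-2355916) + 3768651/(-4763021) = ((5029385204671/2418112)/(-432436))*(-1/2355916) + 3768651*(-1/4763021) = ((5029385204671/2418112)*(-1/432436))*(-1/2355916) - 3768651/4763021 = -5029385204671/1045678680832*(-1/2355916) - 3768651/4763021 = 5029385204671/2463531135031002112 - 3768651/4763021 = -9284165120498374203119821/11733850530306498710500352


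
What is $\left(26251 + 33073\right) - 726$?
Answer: $58598$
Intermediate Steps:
$\left(26251 + 33073\right) - 726 = 59324 + \left(-13748 + 13022\right) = 59324 - 726 = 58598$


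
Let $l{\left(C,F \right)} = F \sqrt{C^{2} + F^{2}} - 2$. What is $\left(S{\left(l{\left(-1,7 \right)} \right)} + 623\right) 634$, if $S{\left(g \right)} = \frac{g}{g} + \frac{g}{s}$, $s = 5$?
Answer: $\frac{1976812}{5} + 4438 \sqrt{2} \approx 4.0164 \cdot 10^{5}$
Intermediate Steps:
$l{\left(C,F \right)} = -2 + F \sqrt{C^{2} + F^{2}}$
$S{\left(g \right)} = 1 + \frac{g}{5}$ ($S{\left(g \right)} = \frac{g}{g} + \frac{g}{5} = 1 + g \frac{1}{5} = 1 + \frac{g}{5}$)
$\left(S{\left(l{\left(-1,7 \right)} \right)} + 623\right) 634 = \left(\left(1 + \frac{-2 + 7 \sqrt{\left(-1\right)^{2} + 7^{2}}}{5}\right) + 623\right) 634 = \left(\left(1 + \frac{-2 + 7 \sqrt{1 + 49}}{5}\right) + 623\right) 634 = \left(\left(1 + \frac{-2 + 7 \sqrt{50}}{5}\right) + 623\right) 634 = \left(\left(1 + \frac{-2 + 7 \cdot 5 \sqrt{2}}{5}\right) + 623\right) 634 = \left(\left(1 + \frac{-2 + 35 \sqrt{2}}{5}\right) + 623\right) 634 = \left(\left(1 - \left(\frac{2}{5} - 7 \sqrt{2}\right)\right) + 623\right) 634 = \left(\left(\frac{3}{5} + 7 \sqrt{2}\right) + 623\right) 634 = \left(\frac{3118}{5} + 7 \sqrt{2}\right) 634 = \frac{1976812}{5} + 4438 \sqrt{2}$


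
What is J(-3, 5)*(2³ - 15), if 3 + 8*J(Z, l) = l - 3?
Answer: 7/8 ≈ 0.87500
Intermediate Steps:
J(Z, l) = -¾ + l/8 (J(Z, l) = -3/8 + (l - 3)/8 = -3/8 + (-3 + l)/8 = -3/8 + (-3/8 + l/8) = -¾ + l/8)
J(-3, 5)*(2³ - 15) = (-¾ + (⅛)*5)*(2³ - 15) = (-¾ + 5/8)*(8 - 15) = -⅛*(-7) = 7/8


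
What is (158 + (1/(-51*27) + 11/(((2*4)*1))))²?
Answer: 3082366614889/121352256 ≈ 25400.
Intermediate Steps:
(158 + (1/(-51*27) + 11/(((2*4)*1))))² = (158 + (-1/51*1/27 + 11/((8*1))))² = (158 + (-1/1377 + 11/8))² = (158 + 15139/11016)² = (1755667/11016)² = 3082366614889/121352256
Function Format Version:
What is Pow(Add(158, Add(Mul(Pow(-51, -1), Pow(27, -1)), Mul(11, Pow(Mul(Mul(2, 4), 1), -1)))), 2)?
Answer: Rational(3082366614889, 121352256) ≈ 25400.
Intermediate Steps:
Pow(Add(158, Add(Mul(Pow(-51, -1), Pow(27, -1)), Mul(11, Pow(Mul(Mul(2, 4), 1), -1)))), 2) = Pow(Add(158, Add(Mul(Rational(-1, 51), Rational(1, 27)), Mul(11, Pow(Mul(8, 1), -1)))), 2) = Pow(Add(158, Add(Rational(-1, 1377), Mul(11, Pow(8, -1)))), 2) = Pow(Add(158, Add(Rational(-1, 1377), Mul(11, Rational(1, 8)))), 2) = Pow(Add(158, Add(Rational(-1, 1377), Rational(11, 8))), 2) = Pow(Add(158, Rational(15139, 11016)), 2) = Pow(Rational(1755667, 11016), 2) = Rational(3082366614889, 121352256)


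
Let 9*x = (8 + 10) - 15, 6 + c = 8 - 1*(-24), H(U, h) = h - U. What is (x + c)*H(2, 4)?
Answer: 158/3 ≈ 52.667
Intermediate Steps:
c = 26 (c = -6 + (8 - 1*(-24)) = -6 + (8 + 24) = -6 + 32 = 26)
x = ⅓ (x = ((8 + 10) - 15)/9 = (18 - 15)/9 = (⅑)*3 = ⅓ ≈ 0.33333)
(x + c)*H(2, 4) = (⅓ + 26)*(4 - 1*2) = 79*(4 - 2)/3 = (79/3)*2 = 158/3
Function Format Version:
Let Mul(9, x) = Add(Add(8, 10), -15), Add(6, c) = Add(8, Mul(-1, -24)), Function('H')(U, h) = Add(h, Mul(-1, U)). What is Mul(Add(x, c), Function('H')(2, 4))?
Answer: Rational(158, 3) ≈ 52.667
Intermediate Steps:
c = 26 (c = Add(-6, Add(8, Mul(-1, -24))) = Add(-6, Add(8, 24)) = Add(-6, 32) = 26)
x = Rational(1, 3) (x = Mul(Rational(1, 9), Add(Add(8, 10), -15)) = Mul(Rational(1, 9), Add(18, -15)) = Mul(Rational(1, 9), 3) = Rational(1, 3) ≈ 0.33333)
Mul(Add(x, c), Function('H')(2, 4)) = Mul(Add(Rational(1, 3), 26), Add(4, Mul(-1, 2))) = Mul(Rational(79, 3), Add(4, -2)) = Mul(Rational(79, 3), 2) = Rational(158, 3)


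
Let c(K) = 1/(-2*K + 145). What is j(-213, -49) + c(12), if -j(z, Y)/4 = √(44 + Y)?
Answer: 1/121 - 4*I*√5 ≈ 0.0082645 - 8.9443*I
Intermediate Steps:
j(z, Y) = -4*√(44 + Y)
c(K) = 1/(145 - 2*K)
j(-213, -49) + c(12) = -4*√(44 - 49) - 1/(-145 + 2*12) = -4*I*√5 - 1/(-145 + 24) = -4*I*√5 - 1/(-121) = -4*I*√5 - 1*(-1/121) = -4*I*√5 + 1/121 = 1/121 - 4*I*√5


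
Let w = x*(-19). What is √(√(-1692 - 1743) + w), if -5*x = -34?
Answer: √(-3230 + 25*I*√3435)/5 ≈ 2.5171 + 11.642*I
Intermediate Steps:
x = 34/5 (x = -⅕*(-34) = 34/5 ≈ 6.8000)
w = -646/5 (w = (34/5)*(-19) = -646/5 ≈ -129.20)
√(√(-1692 - 1743) + w) = √(√(-1692 - 1743) - 646/5) = √(√(-3435) - 646/5) = √(I*√3435 - 646/5) = √(-646/5 + I*√3435)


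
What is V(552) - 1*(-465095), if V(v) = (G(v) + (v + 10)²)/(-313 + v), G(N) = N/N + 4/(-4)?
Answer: 111473549/239 ≈ 4.6642e+5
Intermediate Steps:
G(N) = 0 (G(N) = 1 + 4*(-¼) = 1 - 1 = 0)
V(v) = (10 + v)²/(-313 + v) (V(v) = (0 + (v + 10)²)/(-313 + v) = (0 + (10 + v)²)/(-313 + v) = (10 + v)²/(-313 + v))
V(552) - 1*(-465095) = (10 + 552)²/(-313 + 552) - 1*(-465095) = 562²/239 + 465095 = (1/239)*315844 + 465095 = 315844/239 + 465095 = 111473549/239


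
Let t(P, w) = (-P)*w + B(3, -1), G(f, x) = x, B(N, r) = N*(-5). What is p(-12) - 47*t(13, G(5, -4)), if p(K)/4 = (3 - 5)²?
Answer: -1723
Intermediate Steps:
B(N, r) = -5*N
p(K) = 16 (p(K) = 4*(3 - 5)² = 4*(-2)² = 4*4 = 16)
t(P, w) = -15 - P*w (t(P, w) = (-P)*w - 5*3 = -P*w - 15 = -15 - P*w)
p(-12) - 47*t(13, G(5, -4)) = 16 - 47*(-15 - 1*13*(-4)) = 16 - 47*(-15 + 52) = 16 - 47*37 = 16 - 1739 = -1723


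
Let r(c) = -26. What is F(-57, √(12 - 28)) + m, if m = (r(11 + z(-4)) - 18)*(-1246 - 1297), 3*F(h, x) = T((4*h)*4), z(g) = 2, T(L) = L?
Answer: 111588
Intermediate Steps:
F(h, x) = 16*h/3 (F(h, x) = ((4*h)*4)/3 = (16*h)/3 = 16*h/3)
m = 111892 (m = (-26 - 18)*(-1246 - 1297) = -44*(-2543) = 111892)
F(-57, √(12 - 28)) + m = (16/3)*(-57) + 111892 = -304 + 111892 = 111588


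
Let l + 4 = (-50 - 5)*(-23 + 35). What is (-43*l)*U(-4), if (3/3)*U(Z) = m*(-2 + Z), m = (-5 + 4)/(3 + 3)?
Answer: 28552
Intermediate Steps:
m = -⅙ (m = -1/6 = -1*⅙ = -⅙ ≈ -0.16667)
l = -664 (l = -4 + (-50 - 5)*(-23 + 35) = -4 - 55*12 = -4 - 660 = -664)
U(Z) = ⅓ - Z/6 (U(Z) = -(-2 + Z)/6 = ⅓ - Z/6)
(-43*l)*U(-4) = (-43*(-664))*(⅓ - ⅙*(-4)) = 28552*(⅓ + ⅔) = 28552*1 = 28552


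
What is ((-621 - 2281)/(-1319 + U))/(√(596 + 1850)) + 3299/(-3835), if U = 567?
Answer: -3299/3835 + 1451*√2446/919696 ≈ -0.78221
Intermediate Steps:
((-621 - 2281)/(-1319 + U))/(√(596 + 1850)) + 3299/(-3835) = ((-621 - 2281)/(-1319 + 567))/(√(596 + 1850)) + 3299/(-3835) = (-2902/(-752))/(√2446) + 3299*(-1/3835) = (-2902*(-1/752))*(√2446/2446) - 3299/3835 = 1451*(√2446/2446)/376 - 3299/3835 = 1451*√2446/919696 - 3299/3835 = -3299/3835 + 1451*√2446/919696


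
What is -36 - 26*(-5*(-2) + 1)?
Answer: -322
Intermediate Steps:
-36 - 26*(-5*(-2) + 1) = -36 - 26*(10 + 1) = -36 - 26*11 = -36 - 286 = -322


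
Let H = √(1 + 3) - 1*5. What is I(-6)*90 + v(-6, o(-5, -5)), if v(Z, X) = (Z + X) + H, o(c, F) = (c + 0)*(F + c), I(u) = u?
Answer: -499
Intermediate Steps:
H = -3 (H = √4 - 5 = 2 - 5 = -3)
o(c, F) = c*(F + c)
v(Z, X) = -3 + X + Z (v(Z, X) = (Z + X) - 3 = (X + Z) - 3 = -3 + X + Z)
I(-6)*90 + v(-6, o(-5, -5)) = -6*90 + (-3 - 5*(-5 - 5) - 6) = -540 + (-3 - 5*(-10) - 6) = -540 + (-3 + 50 - 6) = -540 + 41 = -499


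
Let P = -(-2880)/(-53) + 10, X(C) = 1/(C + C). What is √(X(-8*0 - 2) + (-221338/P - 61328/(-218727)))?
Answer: √5861714087682171771/34267230 ≈ 70.653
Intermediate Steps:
X(C) = 1/(2*C)
P = -2350/53 (P = -(-2880)*(-1)/53 + 10 = -36*80/53 + 10 = -2880/53 + 10 = -2350/53 ≈ -44.340)
√(X(-8*0 - 2) + (-221338/P - 61328/(-218727))) = √(1/(2*(-8*0 - 2)) + (-221338/(-2350/53) - 61328/(-218727))) = √(1/(2*(0 - 2)) + (-221338*(-53/2350) - 61328*(-1/218727))) = √((½)/(-2) + (5865457/1175 + 61328/218727)) = √((½)*(-½) + 1283005873639/257004225) = √(-¼ + 1283005873639/257004225) = √(5131766490331/1028016900) = √5861714087682171771/34267230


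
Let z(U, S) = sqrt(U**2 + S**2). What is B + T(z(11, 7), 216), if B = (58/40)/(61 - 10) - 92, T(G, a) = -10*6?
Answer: -155011/1020 ≈ -151.97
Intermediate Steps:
z(U, S) = sqrt(S**2 + U**2)
T(G, a) = -60
B = -93811/1020 (B = (58*(1/40))/51 - 92 = (29/20)*(1/51) - 92 = 29/1020 - 92 = -93811/1020 ≈ -91.972)
B + T(z(11, 7), 216) = -93811/1020 - 60 = -155011/1020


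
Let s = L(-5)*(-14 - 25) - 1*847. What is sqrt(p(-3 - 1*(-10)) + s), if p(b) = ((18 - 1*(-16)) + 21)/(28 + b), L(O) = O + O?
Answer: 2*I*sqrt(5579)/7 ≈ 21.341*I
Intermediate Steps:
L(O) = 2*O
s = -457 (s = (2*(-5))*(-14 - 25) - 1*847 = -10*(-39) - 847 = 390 - 847 = -457)
p(b) = 55/(28 + b) (p(b) = ((18 + 16) + 21)/(28 + b) = (34 + 21)/(28 + b) = 55/(28 + b))
sqrt(p(-3 - 1*(-10)) + s) = sqrt(55/(28 + (-3 - 1*(-10))) - 457) = sqrt(55/(28 + (-3 + 10)) - 457) = sqrt(55/(28 + 7) - 457) = sqrt(55/35 - 457) = sqrt(55*(1/35) - 457) = sqrt(11/7 - 457) = sqrt(-3188/7) = 2*I*sqrt(5579)/7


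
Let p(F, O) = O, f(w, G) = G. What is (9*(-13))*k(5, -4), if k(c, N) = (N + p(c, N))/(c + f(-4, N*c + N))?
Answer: -936/19 ≈ -49.263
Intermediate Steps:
k(c, N) = 2*N/(N + c + N*c) (k(c, N) = (N + N)/(c + (N*c + N)) = (2*N)/(c + (N + N*c)) = (2*N)/(N + c + N*c) = 2*N/(N + c + N*c))
(9*(-13))*k(5, -4) = (9*(-13))*(2*(-4)/(5 - 4*(1 + 5))) = -234*(-4)/(5 - 4*6) = -234*(-4)/(5 - 24) = -234*(-4)/(-19) = -234*(-4)*(-1)/19 = -117*8/19 = -936/19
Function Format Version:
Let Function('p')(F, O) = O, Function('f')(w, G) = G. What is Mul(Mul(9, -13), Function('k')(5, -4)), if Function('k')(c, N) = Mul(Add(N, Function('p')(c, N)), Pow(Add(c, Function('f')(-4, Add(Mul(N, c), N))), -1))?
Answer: Rational(-936, 19) ≈ -49.263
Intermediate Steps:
Function('k')(c, N) = Mul(2, N, Pow(Add(N, c, Mul(N, c)), -1)) (Function('k')(c, N) = Mul(Add(N, N), Pow(Add(c, Add(Mul(N, c), N)), -1)) = Mul(Mul(2, N), Pow(Add(c, Add(N, Mul(N, c))), -1)) = Mul(Mul(2, N), Pow(Add(N, c, Mul(N, c)), -1)) = Mul(2, N, Pow(Add(N, c, Mul(N, c)), -1)))
Mul(Mul(9, -13), Function('k')(5, -4)) = Mul(Mul(9, -13), Mul(2, -4, Pow(Add(5, Mul(-4, Add(1, 5))), -1))) = Mul(-117, Mul(2, -4, Pow(Add(5, Mul(-4, 6)), -1))) = Mul(-117, Mul(2, -4, Pow(Add(5, -24), -1))) = Mul(-117, Mul(2, -4, Pow(-19, -1))) = Mul(-117, Mul(2, -4, Rational(-1, 19))) = Mul(-117, Rational(8, 19)) = Rational(-936, 19)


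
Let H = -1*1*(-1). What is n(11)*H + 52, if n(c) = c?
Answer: 63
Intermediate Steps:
H = 1 (H = -1*(-1) = 1)
n(11)*H + 52 = 11*1 + 52 = 11 + 52 = 63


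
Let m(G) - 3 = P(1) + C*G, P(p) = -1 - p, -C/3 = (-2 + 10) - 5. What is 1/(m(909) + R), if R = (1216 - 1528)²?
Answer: 1/89164 ≈ 1.1215e-5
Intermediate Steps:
C = -9 (C = -3*((-2 + 10) - 5) = -3*(8 - 5) = -3*3 = -9)
R = 97344 (R = (-312)² = 97344)
m(G) = 1 - 9*G (m(G) = 3 + ((-1 - 1*1) - 9*G) = 3 + ((-1 - 1) - 9*G) = 3 + (-2 - 9*G) = 1 - 9*G)
1/(m(909) + R) = 1/((1 - 9*909) + 97344) = 1/((1 - 8181) + 97344) = 1/(-8180 + 97344) = 1/89164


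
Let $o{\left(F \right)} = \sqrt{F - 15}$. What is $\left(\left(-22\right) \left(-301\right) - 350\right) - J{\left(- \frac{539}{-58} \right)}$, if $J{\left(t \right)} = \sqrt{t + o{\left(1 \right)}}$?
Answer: $6272 - \frac{\sqrt{31262 + 3364 i \sqrt{14}}}{58} \approx 6268.9 - 0.60207 i$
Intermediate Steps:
$o{\left(F \right)} = \sqrt{-15 + F}$
$J{\left(t \right)} = \sqrt{t + i \sqrt{14}}$ ($J{\left(t \right)} = \sqrt{t + \sqrt{-15 + 1}} = \sqrt{t + \sqrt{-14}} = \sqrt{t + i \sqrt{14}}$)
$\left(\left(-22\right) \left(-301\right) - 350\right) - J{\left(- \frac{539}{-58} \right)} = \left(\left(-22\right) \left(-301\right) - 350\right) - \sqrt{- \frac{539}{-58} + i \sqrt{14}} = \left(6622 - 350\right) - \sqrt{\left(-539\right) \left(- \frac{1}{58}\right) + i \sqrt{14}} = 6272 - \sqrt{\frac{539}{58} + i \sqrt{14}}$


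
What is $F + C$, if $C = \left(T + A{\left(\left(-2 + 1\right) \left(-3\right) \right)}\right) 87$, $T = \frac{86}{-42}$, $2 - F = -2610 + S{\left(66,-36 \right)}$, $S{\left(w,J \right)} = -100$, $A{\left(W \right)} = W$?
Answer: $\frac{19564}{7} \approx 2794.9$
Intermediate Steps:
$F = 2712$ ($F = 2 - \left(-2610 - 100\right) = 2 - -2710 = 2 + 2710 = 2712$)
$T = - \frac{43}{21}$ ($T = 86 \left(- \frac{1}{42}\right) = - \frac{43}{21} \approx -2.0476$)
$C = \frac{580}{7}$ ($C = \left(- \frac{43}{21} + \left(-2 + 1\right) \left(-3\right)\right) 87 = \left(- \frac{43}{21} - -3\right) 87 = \left(- \frac{43}{21} + 3\right) 87 = \frac{20}{21} \cdot 87 = \frac{580}{7} \approx 82.857$)
$F + C = 2712 + \frac{580}{7} = \frac{19564}{7}$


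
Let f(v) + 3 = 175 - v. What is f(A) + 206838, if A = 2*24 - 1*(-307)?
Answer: 206655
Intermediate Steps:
A = 355 (A = 48 + 307 = 355)
f(v) = 172 - v (f(v) = -3 + (175 - v) = 172 - v)
f(A) + 206838 = (172 - 1*355) + 206838 = (172 - 355) + 206838 = -183 + 206838 = 206655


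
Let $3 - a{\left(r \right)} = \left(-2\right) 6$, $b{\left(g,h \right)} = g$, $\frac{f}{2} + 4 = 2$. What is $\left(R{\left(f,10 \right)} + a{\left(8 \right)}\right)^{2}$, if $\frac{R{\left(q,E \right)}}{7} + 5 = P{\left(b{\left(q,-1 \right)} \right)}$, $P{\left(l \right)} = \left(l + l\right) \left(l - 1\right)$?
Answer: $67600$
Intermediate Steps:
$f = -4$ ($f = -8 + 2 \cdot 2 = -8 + 4 = -4$)
$a{\left(r \right)} = 15$ ($a{\left(r \right)} = 3 - \left(-2\right) 6 = 3 - -12 = 3 + 12 = 15$)
$P{\left(l \right)} = 2 l \left(-1 + l\right)$
$R{\left(q,E \right)} = -35 + 14 q \left(-1 + q\right)$ ($R{\left(q,E \right)} = -35 + 7 \cdot 2 q \left(-1 + q\right) = -35 + 14 q \left(-1 + q\right)$)
$\left(R{\left(f,10 \right)} + a{\left(8 \right)}\right)^{2} = \left(\left(-35 + 14 \left(-4\right) \left(-1 - 4\right)\right) + 15\right)^{2} = \left(\left(-35 + 14 \left(-4\right) \left(-5\right)\right) + 15\right)^{2} = \left(\left(-35 + 280\right) + 15\right)^{2} = \left(245 + 15\right)^{2} = 260^{2} = 67600$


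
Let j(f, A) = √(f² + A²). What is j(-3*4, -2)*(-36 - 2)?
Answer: -76*√37 ≈ -462.29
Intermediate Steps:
j(f, A) = √(A² + f²)
j(-3*4, -2)*(-36 - 2) = √((-2)² + (-3*4)²)*(-36 - 2) = √(4 + (-12)²)*(-38) = √(4 + 144)*(-38) = √148*(-38) = (2*√37)*(-38) = -76*√37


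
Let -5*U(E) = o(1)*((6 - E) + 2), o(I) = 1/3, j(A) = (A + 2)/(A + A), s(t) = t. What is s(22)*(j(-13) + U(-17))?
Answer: -1067/39 ≈ -27.359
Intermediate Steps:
j(A) = (2 + A)/(2*A) (j(A) = (2 + A)/((2*A)) = (2 + A)*(1/(2*A)) = (2 + A)/(2*A))
o(I) = ⅓
U(E) = -8/15 + E/15 (U(E) = -((6 - E) + 2)/15 = -(8 - E)/15 = -(8/3 - E/3)/5 = -8/15 + E/15)
s(22)*(j(-13) + U(-17)) = 22*((½)*(2 - 13)/(-13) + (-8/15 + (1/15)*(-17))) = 22*((½)*(-1/13)*(-11) + (-8/15 - 17/15)) = 22*(11/26 - 5/3) = 22*(-97/78) = -1067/39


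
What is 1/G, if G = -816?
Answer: -1/816 ≈ -0.0012255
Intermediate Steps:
1/G = 1/(-816) = -1/816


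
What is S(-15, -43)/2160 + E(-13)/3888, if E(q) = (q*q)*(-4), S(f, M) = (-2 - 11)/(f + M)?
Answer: -195923/1127520 ≈ -0.17376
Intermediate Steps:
S(f, M) = -13/(M + f)
E(q) = -4*q**2 (E(q) = q**2*(-4) = -4*q**2)
S(-15, -43)/2160 + E(-13)/3888 = -13/(-43 - 15)/2160 - 4*(-13)**2/3888 = -13/(-58)*(1/2160) - 4*169*(1/3888) = -13*(-1/58)*(1/2160) - 676*1/3888 = (13/58)*(1/2160) - 169/972 = 13/125280 - 169/972 = -195923/1127520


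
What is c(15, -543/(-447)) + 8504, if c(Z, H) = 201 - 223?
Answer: 8482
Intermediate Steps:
c(Z, H) = -22
c(15, -543/(-447)) + 8504 = -22 + 8504 = 8482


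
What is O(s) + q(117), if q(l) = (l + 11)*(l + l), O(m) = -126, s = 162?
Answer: 29826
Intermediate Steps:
q(l) = 2*l*(11 + l) (q(l) = (11 + l)*(2*l) = 2*l*(11 + l))
O(s) + q(117) = -126 + 2*117*(11 + 117) = -126 + 2*117*128 = -126 + 29952 = 29826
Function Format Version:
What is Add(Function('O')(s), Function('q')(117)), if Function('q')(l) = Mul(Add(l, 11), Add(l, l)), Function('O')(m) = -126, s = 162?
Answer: 29826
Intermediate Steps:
Function('q')(l) = Mul(2, l, Add(11, l)) (Function('q')(l) = Mul(Add(11, l), Mul(2, l)) = Mul(2, l, Add(11, l)))
Add(Function('O')(s), Function('q')(117)) = Add(-126, Mul(2, 117, Add(11, 117))) = Add(-126, Mul(2, 117, 128)) = Add(-126, 29952) = 29826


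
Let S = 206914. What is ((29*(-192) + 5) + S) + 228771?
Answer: 430122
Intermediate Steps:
((29*(-192) + 5) + S) + 228771 = ((29*(-192) + 5) + 206914) + 228771 = ((-5568 + 5) + 206914) + 228771 = (-5563 + 206914) + 228771 = 201351 + 228771 = 430122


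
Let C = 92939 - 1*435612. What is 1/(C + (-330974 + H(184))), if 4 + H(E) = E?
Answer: -1/673467 ≈ -1.4849e-6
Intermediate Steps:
H(E) = -4 + E
C = -342673 (C = 92939 - 435612 = -342673)
1/(C + (-330974 + H(184))) = 1/(-342673 + (-330974 + (-4 + 184))) = 1/(-342673 + (-330974 + 180)) = 1/(-342673 - 330794) = 1/(-673467) = -1/673467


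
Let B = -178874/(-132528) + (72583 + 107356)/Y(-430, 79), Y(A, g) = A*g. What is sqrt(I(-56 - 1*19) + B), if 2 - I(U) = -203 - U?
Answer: sqrt(39918902660348566470)/562747020 ≈ 11.227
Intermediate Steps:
I(U) = 205 + U (I(U) = 2 - (-203 - U) = 2 + (203 + U) = 205 + U)
B = -4442651503/1125494040 (B = -178874/(-132528) + (72583 + 107356)/((-430*79)) = -178874*(-1/132528) + 179939/(-33970) = 89437/66264 + 179939*(-1/33970) = 89437/66264 - 179939/33970 = -4442651503/1125494040 ≈ -3.9473)
sqrt(I(-56 - 1*19) + B) = sqrt((205 + (-56 - 1*19)) - 4442651503/1125494040) = sqrt((205 + (-56 - 19)) - 4442651503/1125494040) = sqrt((205 - 75) - 4442651503/1125494040) = sqrt(130 - 4442651503/1125494040) = sqrt(141871573697/1125494040) = sqrt(39918902660348566470)/562747020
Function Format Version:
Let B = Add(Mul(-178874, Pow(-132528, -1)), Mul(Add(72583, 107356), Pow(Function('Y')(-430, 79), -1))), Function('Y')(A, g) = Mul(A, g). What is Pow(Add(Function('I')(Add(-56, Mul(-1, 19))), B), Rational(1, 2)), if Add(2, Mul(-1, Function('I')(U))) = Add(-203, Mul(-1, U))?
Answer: Mul(Rational(1, 562747020), Pow(39918902660348566470, Rational(1, 2))) ≈ 11.227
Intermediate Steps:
Function('I')(U) = Add(205, U) (Function('I')(U) = Add(2, Mul(-1, Add(-203, Mul(-1, U)))) = Add(2, Add(203, U)) = Add(205, U))
B = Rational(-4442651503, 1125494040) (B = Add(Mul(-178874, Pow(-132528, -1)), Mul(Add(72583, 107356), Pow(Mul(-430, 79), -1))) = Add(Mul(-178874, Rational(-1, 132528)), Mul(179939, Pow(-33970, -1))) = Add(Rational(89437, 66264), Mul(179939, Rational(-1, 33970))) = Add(Rational(89437, 66264), Rational(-179939, 33970)) = Rational(-4442651503, 1125494040) ≈ -3.9473)
Pow(Add(Function('I')(Add(-56, Mul(-1, 19))), B), Rational(1, 2)) = Pow(Add(Add(205, Add(-56, Mul(-1, 19))), Rational(-4442651503, 1125494040)), Rational(1, 2)) = Pow(Add(Add(205, Add(-56, -19)), Rational(-4442651503, 1125494040)), Rational(1, 2)) = Pow(Add(Add(205, -75), Rational(-4442651503, 1125494040)), Rational(1, 2)) = Pow(Add(130, Rational(-4442651503, 1125494040)), Rational(1, 2)) = Pow(Rational(141871573697, 1125494040), Rational(1, 2)) = Mul(Rational(1, 562747020), Pow(39918902660348566470, Rational(1, 2)))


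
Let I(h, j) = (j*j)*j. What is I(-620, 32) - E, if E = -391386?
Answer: 424154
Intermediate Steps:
I(h, j) = j³ (I(h, j) = j²*j = j³)
I(-620, 32) - E = 32³ - 1*(-391386) = 32768 + 391386 = 424154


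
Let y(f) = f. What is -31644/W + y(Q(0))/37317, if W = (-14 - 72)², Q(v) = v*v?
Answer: -7911/1849 ≈ -4.2785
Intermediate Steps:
Q(v) = v²
W = 7396 (W = (-86)² = 7396)
-31644/W + y(Q(0))/37317 = -31644/7396 + 0²/37317 = -31644*1/7396 + 0*(1/37317) = -7911/1849 + 0 = -7911/1849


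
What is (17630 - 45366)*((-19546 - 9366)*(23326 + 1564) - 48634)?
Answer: 19960720357104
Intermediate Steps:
(17630 - 45366)*((-19546 - 9366)*(23326 + 1564) - 48634) = -27736*(-28912*24890 - 48634) = -27736*(-719619680 - 48634) = -27736*(-719668314) = 19960720357104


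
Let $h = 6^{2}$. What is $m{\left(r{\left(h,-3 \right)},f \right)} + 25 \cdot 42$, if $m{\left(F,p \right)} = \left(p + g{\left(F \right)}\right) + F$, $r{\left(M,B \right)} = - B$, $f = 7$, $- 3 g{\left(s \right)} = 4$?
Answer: $\frac{3176}{3} \approx 1058.7$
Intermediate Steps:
$g{\left(s \right)} = - \frac{4}{3}$ ($g{\left(s \right)} = \left(- \frac{1}{3}\right) 4 = - \frac{4}{3}$)
$h = 36$
$m{\left(F,p \right)} = - \frac{4}{3} + F + p$ ($m{\left(F,p \right)} = \left(p - \frac{4}{3}\right) + F = \left(- \frac{4}{3} + p\right) + F = - \frac{4}{3} + F + p$)
$m{\left(r{\left(h,-3 \right)},f \right)} + 25 \cdot 42 = \left(- \frac{4}{3} - -3 + 7\right) + 25 \cdot 42 = \left(- \frac{4}{3} + 3 + 7\right) + 1050 = \frac{26}{3} + 1050 = \frac{3176}{3}$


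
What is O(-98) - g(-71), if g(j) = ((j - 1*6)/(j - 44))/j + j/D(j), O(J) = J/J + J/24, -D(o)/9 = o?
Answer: -870883/293940 ≈ -2.9628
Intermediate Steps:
D(o) = -9*o
O(J) = 1 + J/24 (O(J) = 1 + J*(1/24) = 1 + J/24)
g(j) = -⅑ + (-6 + j)/(j*(-44 + j)) (g(j) = ((j - 1*6)/(j - 44))/j + j/((-9*j)) = ((j - 6)/(-44 + j))/j + j*(-1/(9*j)) = ((-6 + j)/(-44 + j))/j - ⅑ = (-6 + j)/(j*(-44 + j)) - ⅑ = -⅑ + (-6 + j)/(j*(-44 + j)))
O(-98) - g(-71) = (1 + (1/24)*(-98)) - (-54 - 1*(-71)² + 53*(-71))/(9*(-71)*(-44 - 71)) = (1 - 49/12) - (-1)*(-54 - 1*5041 - 3763)/(9*71*(-115)) = -37/12 - (-1)*(-1)*(-54 - 5041 - 3763)/(9*71*115) = -37/12 - (-1)*(-1)*(-8858)/(9*71*115) = -37/12 - 1*(-8858/73485) = -37/12 + 8858/73485 = -870883/293940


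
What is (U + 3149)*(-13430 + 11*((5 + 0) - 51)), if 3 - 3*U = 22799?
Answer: 186031664/3 ≈ 6.2011e+7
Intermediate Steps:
U = -22796/3 (U = 1 - 1/3*22799 = 1 - 22799/3 = -22796/3 ≈ -7598.7)
(U + 3149)*(-13430 + 11*((5 + 0) - 51)) = (-22796/3 + 3149)*(-13430 + 11*((5 + 0) - 51)) = -13349*(-13430 + 11*(5 - 51))/3 = -13349*(-13430 + 11*(-46))/3 = -13349*(-13430 - 506)/3 = -13349/3*(-13936) = 186031664/3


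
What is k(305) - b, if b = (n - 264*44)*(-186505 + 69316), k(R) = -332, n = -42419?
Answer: -6332307947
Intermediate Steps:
b = 6332307615 (b = (-42419 - 264*44)*(-186505 + 69316) = (-42419 - 11616)*(-117189) = -54035*(-117189) = 6332307615)
k(305) - b = -332 - 1*6332307615 = -332 - 6332307615 = -6332307947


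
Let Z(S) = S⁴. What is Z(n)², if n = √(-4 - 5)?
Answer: 6561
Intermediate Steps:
n = 3*I (n = √(-9) = 3*I ≈ 3.0*I)
Z(n)² = ((3*I)⁴)² = 81² = 6561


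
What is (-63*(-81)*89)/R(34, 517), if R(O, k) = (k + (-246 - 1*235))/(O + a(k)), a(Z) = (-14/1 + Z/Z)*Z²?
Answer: -175344946749/4 ≈ -4.3836e+10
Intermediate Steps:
a(Z) = -13*Z² (a(Z) = (-14*1 + 1)*Z² = (-14 + 1)*Z² = -13*Z²)
R(O, k) = (-481 + k)/(O - 13*k²) (R(O, k) = (k + (-246 - 1*235))/(O - 13*k²) = (k + (-246 - 235))/(O - 13*k²) = (k - 481)/(O - 13*k²) = (-481 + k)/(O - 13*k²))
(-63*(-81)*89)/R(34, 517) = (-63*(-81)*89)/(((-481 + 517)/(34 - 13*517²))) = (5103*89)/((36/(34 - 13*267289))) = 454167/((36/(34 - 3474757))) = 454167/((36/(-3474723))) = 454167/((-1/3474723*36)) = 454167/(-12/1158241) = 454167*(-1158241/12) = -175344946749/4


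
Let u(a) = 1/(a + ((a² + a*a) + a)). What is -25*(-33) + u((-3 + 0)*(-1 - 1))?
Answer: 69301/84 ≈ 825.01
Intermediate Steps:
u(a) = 1/(2*a + 2*a²) (u(a) = 1/(a + ((a² + a²) + a)) = 1/(a + (2*a² + a)) = 1/(a + (a + 2*a²)) = 1/(2*a + 2*a²))
-25*(-33) + u((-3 + 0)*(-1 - 1)) = -25*(-33) + 1/(2*(((-3 + 0)*(-1 - 1)))*(1 + (-3 + 0)*(-1 - 1))) = 825 + 1/(2*((-3*(-2)))*(1 - 3*(-2))) = 825 + (½)/(6*(1 + 6)) = 825 + (½)*(⅙)/7 = 825 + (½)*(⅙)*(⅐) = 825 + 1/84 = 69301/84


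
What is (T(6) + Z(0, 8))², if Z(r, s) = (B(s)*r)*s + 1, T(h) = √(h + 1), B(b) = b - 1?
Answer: (1 + √7)² ≈ 13.292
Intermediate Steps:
B(b) = -1 + b
T(h) = √(1 + h)
Z(r, s) = 1 + r*s*(-1 + s) (Z(r, s) = ((-1 + s)*r)*s + 1 = (r*(-1 + s))*s + 1 = r*s*(-1 + s) + 1 = 1 + r*s*(-1 + s))
(T(6) + Z(0, 8))² = (√(1 + 6) + (1 + 0*8*(-1 + 8)))² = (√7 + (1 + 0*8*7))² = (√7 + (1 + 0))² = (√7 + 1)² = (1 + √7)²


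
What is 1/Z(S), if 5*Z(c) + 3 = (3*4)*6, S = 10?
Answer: 5/69 ≈ 0.072464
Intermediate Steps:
Z(c) = 69/5 (Z(c) = -⅗ + ((3*4)*6)/5 = -⅗ + (12*6)/5 = -⅗ + (⅕)*72 = -⅗ + 72/5 = 69/5)
1/Z(S) = 1/(69/5) = 5/69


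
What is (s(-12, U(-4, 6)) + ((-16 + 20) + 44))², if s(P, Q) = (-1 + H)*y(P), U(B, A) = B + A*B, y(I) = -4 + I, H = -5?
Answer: 20736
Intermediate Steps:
s(P, Q) = 24 - 6*P (s(P, Q) = (-1 - 5)*(-4 + P) = -6*(-4 + P) = 24 - 6*P)
(s(-12, U(-4, 6)) + ((-16 + 20) + 44))² = ((24 - 6*(-12)) + ((-16 + 20) + 44))² = ((24 + 72) + (4 + 44))² = (96 + 48)² = 144² = 20736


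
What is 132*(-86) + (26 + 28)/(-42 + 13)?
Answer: -329262/29 ≈ -11354.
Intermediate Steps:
132*(-86) + (26 + 28)/(-42 + 13) = -11352 + 54/(-29) = -11352 + 54*(-1/29) = -11352 - 54/29 = -329262/29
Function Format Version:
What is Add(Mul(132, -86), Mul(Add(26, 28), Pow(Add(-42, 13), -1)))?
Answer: Rational(-329262, 29) ≈ -11354.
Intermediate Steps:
Add(Mul(132, -86), Mul(Add(26, 28), Pow(Add(-42, 13), -1))) = Add(-11352, Mul(54, Pow(-29, -1))) = Add(-11352, Mul(54, Rational(-1, 29))) = Add(-11352, Rational(-54, 29)) = Rational(-329262, 29)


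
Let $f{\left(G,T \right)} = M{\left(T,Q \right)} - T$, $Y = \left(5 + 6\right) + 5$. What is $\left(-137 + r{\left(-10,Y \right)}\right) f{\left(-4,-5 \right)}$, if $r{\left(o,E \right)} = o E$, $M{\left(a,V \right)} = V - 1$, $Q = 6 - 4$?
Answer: $-1782$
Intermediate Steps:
$Q = 2$ ($Q = 6 - 4 = 2$)
$M{\left(a,V \right)} = -1 + V$ ($M{\left(a,V \right)} = V - 1 = -1 + V$)
$Y = 16$ ($Y = 11 + 5 = 16$)
$f{\left(G,T \right)} = 1 - T$ ($f{\left(G,T \right)} = \left(-1 + 2\right) - T = 1 - T$)
$r{\left(o,E \right)} = E o$
$\left(-137 + r{\left(-10,Y \right)}\right) f{\left(-4,-5 \right)} = \left(-137 + 16 \left(-10\right)\right) \left(1 - -5\right) = \left(-137 - 160\right) \left(1 + 5\right) = \left(-297\right) 6 = -1782$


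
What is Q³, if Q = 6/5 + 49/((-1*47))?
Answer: 50653/12977875 ≈ 0.0039030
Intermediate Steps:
Q = 37/235 (Q = 6*(⅕) + 49/(-47) = 6/5 + 49*(-1/47) = 6/5 - 49/47 = 37/235 ≈ 0.15745)
Q³ = (37/235)³ = 50653/12977875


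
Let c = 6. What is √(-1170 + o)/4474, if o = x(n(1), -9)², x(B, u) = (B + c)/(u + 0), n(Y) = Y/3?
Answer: I*√852569/120798 ≈ 0.0076437*I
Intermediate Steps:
n(Y) = Y/3 (n(Y) = Y*(⅓) = Y/3)
x(B, u) = (6 + B)/u (x(B, u) = (B + 6)/(u + 0) = (6 + B)/u)
o = 361/729 (o = ((6 + (⅓)*1)/(-9))² = (-(6 + ⅓)/9)² = (-⅑*19/3)² = (-19/27)² = 361/729 ≈ 0.49520)
√(-1170 + o)/4474 = √(-1170 + 361/729)/4474 = √(-852569/729)*(1/4474) = (I*√852569/27)*(1/4474) = I*√852569/120798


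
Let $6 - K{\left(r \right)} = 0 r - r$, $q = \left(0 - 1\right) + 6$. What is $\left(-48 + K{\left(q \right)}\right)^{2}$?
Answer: $1369$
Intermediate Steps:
$q = 5$ ($q = -1 + 6 = 5$)
$K{\left(r \right)} = 6 + r$ ($K{\left(r \right)} = 6 - \left(0 r - r\right) = 6 - \left(0 - r\right) = 6 - - r = 6 + r$)
$\left(-48 + K{\left(q \right)}\right)^{2} = \left(-48 + \left(6 + 5\right)\right)^{2} = \left(-48 + 11\right)^{2} = \left(-37\right)^{2} = 1369$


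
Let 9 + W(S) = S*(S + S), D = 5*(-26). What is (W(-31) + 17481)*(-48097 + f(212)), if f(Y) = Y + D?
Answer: -931202910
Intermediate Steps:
D = -130
f(Y) = -130 + Y (f(Y) = Y - 130 = -130 + Y)
W(S) = -9 + 2*S**2 (W(S) = -9 + S*(S + S) = -9 + S*(2*S) = -9 + 2*S**2)
(W(-31) + 17481)*(-48097 + f(212)) = ((-9 + 2*(-31)**2) + 17481)*(-48097 + (-130 + 212)) = ((-9 + 2*961) + 17481)*(-48097 + 82) = ((-9 + 1922) + 17481)*(-48015) = (1913 + 17481)*(-48015) = 19394*(-48015) = -931202910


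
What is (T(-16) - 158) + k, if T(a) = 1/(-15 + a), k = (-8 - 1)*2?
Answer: -5457/31 ≈ -176.03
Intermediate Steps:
k = -18 (k = -9*2 = -18)
(T(-16) - 158) + k = (1/(-15 - 16) - 158) - 18 = (1/(-31) - 158) - 18 = (-1/31 - 158) - 18 = -4899/31 - 18 = -5457/31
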